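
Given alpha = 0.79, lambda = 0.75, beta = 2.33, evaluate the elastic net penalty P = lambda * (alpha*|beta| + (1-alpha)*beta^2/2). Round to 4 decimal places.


alpha * |beta| = 0.79 * 2.33 = 1.8407.
(1-alpha) * beta^2/2 = 0.21 * 5.4289/2 = 0.5700.
Total = 0.75 * (1.8407 + 0.5700) = 1.8081.

1.8081


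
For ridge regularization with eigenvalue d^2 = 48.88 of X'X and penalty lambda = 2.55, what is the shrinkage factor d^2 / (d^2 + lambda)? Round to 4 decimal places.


Compute the denominator: 48.88 + 2.55 = 51.4300.
Shrinkage factor = 48.88 / 51.4300 = 0.9504.

0.9504


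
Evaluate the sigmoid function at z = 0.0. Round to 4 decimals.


Compute exp(0.0000) = 1.0000.
Sigmoid = 1 / (1 + 1.0000) = 1 / 2.0000 = 0.5000.

0.5000


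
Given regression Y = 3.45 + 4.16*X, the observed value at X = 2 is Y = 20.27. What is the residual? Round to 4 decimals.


Compute yhat = 3.45 + (4.16)(2) = 11.7700.
Residual = actual - predicted = 20.27 - 11.7700 = 8.5000.

8.5000


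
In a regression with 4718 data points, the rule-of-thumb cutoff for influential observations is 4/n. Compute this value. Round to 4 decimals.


The threshold is 4/n.
4/4718 = 0.0008.

0.0008


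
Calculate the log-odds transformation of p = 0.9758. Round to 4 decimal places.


The odds are p/(1-p) = 0.9758 / 0.0242 = 40.3223.
logit(p) = ln(40.3223) = 3.6969.

3.6969


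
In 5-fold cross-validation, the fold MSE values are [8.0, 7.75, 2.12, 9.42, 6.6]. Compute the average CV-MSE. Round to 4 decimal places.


Add all fold MSEs: 33.8900.
Divide by k = 5: 33.8900/5 = 6.7780.

6.7780


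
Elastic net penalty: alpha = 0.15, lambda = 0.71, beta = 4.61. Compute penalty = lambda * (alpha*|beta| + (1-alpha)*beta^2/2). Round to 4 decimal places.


L1 component = 0.15 * |4.61| = 0.6915.
L2 component = 0.85 * 4.61^2 / 2 = 9.0321.
Penalty = 0.71 * (0.6915 + 9.0321) = 0.71 * 9.7236 = 6.9038.

6.9038


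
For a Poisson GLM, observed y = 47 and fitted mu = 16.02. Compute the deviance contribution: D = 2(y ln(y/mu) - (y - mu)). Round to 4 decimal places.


y/mu = 47/16.02 = 2.933833 (approx.), and ln(47/16.02) = 1.076310.
y * ln(y/mu) = 47 * 1.076310 = 50.586570.
y - mu = 30.98.
D = 2 * (50.586570 - 30.98) = 39.213140, which rounds to 39.2131.

39.2131


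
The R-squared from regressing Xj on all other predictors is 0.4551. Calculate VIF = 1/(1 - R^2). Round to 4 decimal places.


VIF = 1 / (1 - 0.4551).
= 1 / 0.5449 = 1.8352.

1.8352


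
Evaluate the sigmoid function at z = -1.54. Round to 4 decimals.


exp(1.5400) = 4.6646.
1 + exp(-z) = 5.6646.
sigmoid = 1/5.6646 = 0.1765.

0.1765


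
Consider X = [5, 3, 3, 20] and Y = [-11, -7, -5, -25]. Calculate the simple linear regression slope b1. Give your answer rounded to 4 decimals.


First compute the means: xbar = 7.7500, ybar = -12.0000.
Then S_xx = sum((xi - xbar)^2) = 202.7500.
S_xy = sum((xi - xbar)(yi - ybar)) = -219.0000.
b1 = S_xy / S_xx = -219.0000 / 202.7500 = -1.0801.

-1.0801


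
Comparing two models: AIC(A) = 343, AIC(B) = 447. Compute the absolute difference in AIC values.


Absolute difference = |343 - 447| = 104.
The model with lower AIC (A) is preferred.

104


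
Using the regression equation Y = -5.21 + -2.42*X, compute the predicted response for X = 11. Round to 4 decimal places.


Predicted value:
Y = -5.21 + (-2.42)(11) = -5.21 + -26.6200 = -31.8300.

-31.8300


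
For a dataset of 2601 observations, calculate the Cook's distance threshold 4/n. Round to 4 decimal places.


The threshold is 4/n.
4/2601 = 0.0015.

0.0015


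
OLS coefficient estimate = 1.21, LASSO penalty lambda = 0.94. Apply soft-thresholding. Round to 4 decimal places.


|beta_OLS| = 1.21.
lambda = 0.94.
Since |beta| > lambda, coefficient = sign(beta)*(|beta| - lambda) = 0.2700.
Result = 0.2700.

0.2700


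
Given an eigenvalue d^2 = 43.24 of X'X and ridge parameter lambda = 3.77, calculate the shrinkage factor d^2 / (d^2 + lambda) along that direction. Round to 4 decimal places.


Denominator = d^2 + lambda = 43.24 + 3.77 = 47.0100.
Shrinkage = 43.24 / 47.0100 = 0.9198.

0.9198


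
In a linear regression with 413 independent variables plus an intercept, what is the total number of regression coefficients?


Including the intercept, the model has 413 predictor coefficients + 1 intercept.
Total = 414.

414


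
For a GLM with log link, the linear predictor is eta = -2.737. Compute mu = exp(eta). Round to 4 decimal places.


mu = exp(eta) = exp(-2.737).
= 0.0648.

0.0648


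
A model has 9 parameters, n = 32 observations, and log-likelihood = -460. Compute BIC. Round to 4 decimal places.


ln(32) = 3.465736.
k * ln(n) = 9 * 3.465736 = 31.191624.
-2L = 920.
BIC = 31.191624 + 920 = 951.191624, which rounds to 951.1916.

951.1916


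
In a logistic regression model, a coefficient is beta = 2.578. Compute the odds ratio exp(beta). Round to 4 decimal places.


Odds ratio = exp(beta) = exp(2.578).
= 13.1708.

13.1708


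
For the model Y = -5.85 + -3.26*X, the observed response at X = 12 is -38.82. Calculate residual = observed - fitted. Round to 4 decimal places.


Predicted = -5.85 + -3.26 * 12 = -44.9700.
Residual = -38.82 - -44.9700 = 6.1500.

6.1500


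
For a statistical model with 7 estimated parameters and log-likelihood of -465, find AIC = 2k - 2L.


AIC = 2k - 2*loglik = 2(7) - 2(-465).
= 14 + 930 = 944.

944


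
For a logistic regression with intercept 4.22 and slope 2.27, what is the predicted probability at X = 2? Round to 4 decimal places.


z = 4.22 + 2.27 * 2 = 8.7600.
Sigmoid: P = 1 / (1 + exp(-8.7600)) = 0.9998.

0.9998


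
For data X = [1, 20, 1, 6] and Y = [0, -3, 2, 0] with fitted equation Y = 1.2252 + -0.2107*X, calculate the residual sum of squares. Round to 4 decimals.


Predicted values from Y = 1.2252 + -0.2107*X.
Residuals: [-1.0145, -0.0112, 0.9855, 0.0390].
SSres = 2.0021.

2.0021


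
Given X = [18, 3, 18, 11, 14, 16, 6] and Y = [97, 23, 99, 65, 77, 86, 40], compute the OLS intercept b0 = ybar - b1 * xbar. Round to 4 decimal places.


First find the slope: b1 = 4.8840.
Means: xbar = 12.2857, ybar = 69.5714.
b0 = ybar - b1 * xbar = 69.5714 - 4.8840 * 12.2857 = 9.5675.

9.5675


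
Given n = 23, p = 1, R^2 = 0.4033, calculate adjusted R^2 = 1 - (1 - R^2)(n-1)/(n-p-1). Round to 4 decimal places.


Adjusted R^2 = 1 - (1 - R^2) * (n-1)/(n-p-1).
(1 - R^2) = 0.5967.
(n-1)/(n-p-1) = 22/21.
(1 - R^2) * (n-1) = 0.5967 * 22 = 13.1274.
Divide by (n-p-1): 13.1274 / 21 = 0.6251.
Adj R^2 = 1 - 0.6251 = 0.3749.

0.3749


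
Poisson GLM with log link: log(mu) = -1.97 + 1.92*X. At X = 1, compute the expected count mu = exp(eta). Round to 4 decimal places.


eta = -1.97 + 1.92 * 1 = -0.0500.
mu = exp(-0.0500) = 0.9512.

0.9512


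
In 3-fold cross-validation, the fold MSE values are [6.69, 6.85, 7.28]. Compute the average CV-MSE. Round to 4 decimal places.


Total MSE across folds = 20.8200.
CV-MSE = 20.8200/3 = 6.9400.

6.9400


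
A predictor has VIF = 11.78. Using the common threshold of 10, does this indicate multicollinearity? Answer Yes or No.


Check: VIF = 11.78 vs threshold = 10.
Since 11.78 >= 10, the answer is Yes.

Yes


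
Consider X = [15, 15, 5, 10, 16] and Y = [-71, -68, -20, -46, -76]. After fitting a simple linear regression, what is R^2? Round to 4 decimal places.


Fit the OLS line: b0 = 4.6313, b1 = -4.9862.
SSres = 6.7834.
SStot = 2164.8000.
R^2 = 1 - 6.7834/2164.8000 = 0.9969.

0.9969


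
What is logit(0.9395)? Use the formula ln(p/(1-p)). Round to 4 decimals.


1 - p = 0.0605.
p/(1-p) = 15.5289.
logit = ln(15.5289) = 2.7427.

2.7427


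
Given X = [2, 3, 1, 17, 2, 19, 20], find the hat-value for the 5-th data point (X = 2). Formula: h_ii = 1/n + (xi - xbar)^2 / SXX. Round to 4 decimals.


Compute xbar = 9.1429 with n = 7 observations.
SXX = 482.8571.
Leverage = 1/7 + (2 - 9.1429)^2/482.8571 = 0.2485.

0.2485


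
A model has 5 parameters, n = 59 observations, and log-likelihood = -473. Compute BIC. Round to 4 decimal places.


k * ln(n) = 5 * ln(59) = 5 * 4.077537 = 20.387685.
-2 * loglik = -2 * (-473) = 946.
BIC = 20.387685 + 946 = 966.387685, which rounds to 966.3877.

966.3877


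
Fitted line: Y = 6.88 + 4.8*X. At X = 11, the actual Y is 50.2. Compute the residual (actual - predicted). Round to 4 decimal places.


Compute yhat = 6.88 + (4.8)(11) = 59.6800.
Residual = actual - predicted = 50.2 - 59.6800 = -9.4800.

-9.4800


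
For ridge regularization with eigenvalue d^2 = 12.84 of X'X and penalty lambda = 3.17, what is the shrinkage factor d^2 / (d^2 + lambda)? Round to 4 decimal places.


Denominator = d^2 + lambda = 12.84 + 3.17 = 16.0100.
Shrinkage = 12.84 / 16.0100 = 0.8020.

0.8020


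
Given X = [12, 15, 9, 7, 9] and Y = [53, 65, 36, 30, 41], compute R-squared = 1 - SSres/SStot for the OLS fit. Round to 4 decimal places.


After computing the OLS fit (b0=-1.1633, b1=4.4388):
SSres = 13.6531, SStot = 786.0000.
R^2 = 1 - 13.6531/786.0000 = 0.9826.

0.9826


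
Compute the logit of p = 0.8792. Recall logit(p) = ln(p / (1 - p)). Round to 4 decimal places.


1 - p = 0.1208.
p/(1-p) = 7.2781.
logit = ln(7.2781) = 1.9849.

1.9849


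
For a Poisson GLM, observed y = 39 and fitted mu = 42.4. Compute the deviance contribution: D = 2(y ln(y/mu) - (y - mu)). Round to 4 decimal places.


y/mu = 39/42.4 = 0.919811 (approx.), and ln(39/42.4) = -0.083587.
y * ln(y/mu) = 39 * -0.083587 = -3.259893.
y - mu = -3.4.
D = 2 * (-3.259893 - -3.4) = 0.280214, which rounds to 0.2802.

0.2802


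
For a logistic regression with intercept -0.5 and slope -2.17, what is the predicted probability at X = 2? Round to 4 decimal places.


z = -0.5 + -2.17 * 2 = -4.8400.
Sigmoid: P = 1 / (1 + exp(4.8400)) = 0.0078.

0.0078


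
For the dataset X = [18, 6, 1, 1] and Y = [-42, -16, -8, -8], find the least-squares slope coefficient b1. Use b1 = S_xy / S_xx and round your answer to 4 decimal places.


The sample means are xbar = 6.5000 and ybar = -18.5000.
Compute S_xx = 193.0000 and S_xy = -387.0000.
Slope b1 = S_xy / S_xx = -387.0000 / 193.0000 = -2.0052.

-2.0052


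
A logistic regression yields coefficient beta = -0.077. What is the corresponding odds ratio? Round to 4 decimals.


exp(-0.077) = 0.9259.
So the odds ratio is 0.9259.

0.9259


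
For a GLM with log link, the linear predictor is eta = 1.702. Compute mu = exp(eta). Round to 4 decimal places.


Apply the inverse link:
mu = e^1.702 = 5.4849.

5.4849


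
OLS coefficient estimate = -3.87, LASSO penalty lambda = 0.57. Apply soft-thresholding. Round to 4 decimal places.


Check: |-3.87| = 3.87 vs lambda = 0.57.
Since |beta| > lambda, coefficient = sign(beta)*(|beta| - lambda) = -3.3000.
Soft-thresholded coefficient = -3.3000.

-3.3000


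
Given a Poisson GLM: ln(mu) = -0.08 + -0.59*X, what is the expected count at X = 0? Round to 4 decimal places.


Compute eta = -0.08 + -0.59 * 0 = -0.0800.
Apply inverse link: mu = e^-0.0800 = 0.9231.

0.9231


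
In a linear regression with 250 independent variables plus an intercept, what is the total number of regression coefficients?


Each predictor gets one coefficient, plus one intercept.
Total parameters = 250 + 1 = 251.

251


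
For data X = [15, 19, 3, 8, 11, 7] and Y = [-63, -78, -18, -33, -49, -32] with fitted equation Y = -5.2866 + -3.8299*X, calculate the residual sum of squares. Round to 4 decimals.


Predicted values from Y = -5.2866 + -3.8299*X.
Residuals: [-0.2649, 0.0547, -1.2237, 2.9258, -1.5845, 0.0959].
SSres = 12.6507.

12.6507


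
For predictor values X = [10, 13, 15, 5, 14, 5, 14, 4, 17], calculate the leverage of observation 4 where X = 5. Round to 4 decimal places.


Compute xbar = 10.7778 with n = 9 observations.
SXX = 195.5556.
Leverage = 1/9 + (5 - 10.7778)^2/195.5556 = 0.2818.

0.2818


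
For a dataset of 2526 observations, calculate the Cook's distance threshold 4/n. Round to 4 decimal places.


Using the rule of thumb:
Threshold = 4 / 2526 = 0.0016.

0.0016


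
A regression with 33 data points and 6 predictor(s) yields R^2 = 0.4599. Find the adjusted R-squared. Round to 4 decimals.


Plug in: Adj R^2 = 1 - (1 - 0.4599) * 32/26.
= 1 - 0.5401 * 32/26
= 1 - 17.2832 / 26
= 1 - 0.6647 = 0.3353.

0.3353


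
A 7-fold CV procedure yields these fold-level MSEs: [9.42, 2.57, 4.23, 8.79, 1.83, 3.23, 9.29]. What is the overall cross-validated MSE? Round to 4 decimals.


Add all fold MSEs: 39.3600.
Divide by k = 7: 39.3600/7 = 5.6229.

5.6229


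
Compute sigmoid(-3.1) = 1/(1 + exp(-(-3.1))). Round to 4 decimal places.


exp(3.1000) = 22.1980.
1 + exp(-z) = 23.1980.
sigmoid = 1/23.1980 = 0.0431.

0.0431


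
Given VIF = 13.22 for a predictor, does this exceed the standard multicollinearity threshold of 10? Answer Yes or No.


The threshold is 10.
VIF = 13.22 is >= 10.
Multicollinearity indication: Yes.

Yes


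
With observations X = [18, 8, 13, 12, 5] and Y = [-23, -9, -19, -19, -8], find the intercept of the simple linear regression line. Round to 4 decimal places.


The slope is b1 = -1.2895.
Sample means are xbar = 11.2000 and ybar = -15.6000.
Intercept: b0 = -15.6000 - (-1.2895)(11.2000) = -1.1579.

-1.1579


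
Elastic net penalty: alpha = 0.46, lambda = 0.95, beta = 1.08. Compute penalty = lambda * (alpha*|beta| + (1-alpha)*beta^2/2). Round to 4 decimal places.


alpha * |beta| = 0.46 * 1.08 = 0.4968.
(1-alpha) * beta^2/2 = 0.54 * 1.1664/2 = 0.3149.
Total = 0.95 * (0.4968 + 0.3149) = 0.7711.

0.7711


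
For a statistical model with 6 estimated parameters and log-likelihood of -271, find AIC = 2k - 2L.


AIC = 2k - 2*loglik = 2(6) - 2(-271).
= 12 + 542 = 554.

554


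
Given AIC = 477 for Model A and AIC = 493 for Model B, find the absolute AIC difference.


Absolute difference = |477 - 493| = 16.
The model with lower AIC (A) is preferred.

16


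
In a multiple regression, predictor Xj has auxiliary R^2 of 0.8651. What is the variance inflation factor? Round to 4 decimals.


Using VIF = 1/(1 - R^2_j):
1 - 0.8651 = 0.1349.
VIF = 7.4129.

7.4129


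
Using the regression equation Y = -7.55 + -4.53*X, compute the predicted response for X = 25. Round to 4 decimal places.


Substitute X = 25 into the equation:
Y = -7.55 + -4.53 * 25 = -7.55 + -113.2500 = -120.8000.

-120.8000


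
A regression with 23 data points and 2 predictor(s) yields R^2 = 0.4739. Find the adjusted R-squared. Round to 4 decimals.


Adjusted R^2 = 1 - (1 - R^2) * (n-1)/(n-p-1).
(1 - R^2) = 0.5261.
(n-1)/(n-p-1) = 22/20.
(1 - R^2) * (n-1) = 0.5261 * 22 = 11.5742.
Divide by (n-p-1): 11.5742 / 20 = 0.5787.
Adj R^2 = 1 - 0.5787 = 0.4213.

0.4213


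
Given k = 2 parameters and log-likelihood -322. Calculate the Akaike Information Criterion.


AIC = 2*2 - 2*(-322).
= 4 + 644 = 648.

648


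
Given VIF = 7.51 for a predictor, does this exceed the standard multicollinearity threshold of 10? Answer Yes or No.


The threshold is 10.
VIF = 7.51 is < 10.
Multicollinearity indication: No.

No


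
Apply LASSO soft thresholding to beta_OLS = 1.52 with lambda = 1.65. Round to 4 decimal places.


Absolute value: |1.52| = 1.52.
Compare to lambda = 1.65.
Since |beta| <= lambda, the coefficient is set to 0.

0.0000


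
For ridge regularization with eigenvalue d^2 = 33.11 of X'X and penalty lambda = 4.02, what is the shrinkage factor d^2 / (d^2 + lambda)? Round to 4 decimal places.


Compute the denominator: 33.11 + 4.02 = 37.1300.
Shrinkage factor = 33.11 / 37.1300 = 0.8917.

0.8917


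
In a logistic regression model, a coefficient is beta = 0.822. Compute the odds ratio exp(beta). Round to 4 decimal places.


The odds ratio is computed as:
OR = e^(0.822) = 2.2750.

2.2750


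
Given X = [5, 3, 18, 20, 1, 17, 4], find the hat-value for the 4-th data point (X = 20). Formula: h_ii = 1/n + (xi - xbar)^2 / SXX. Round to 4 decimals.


Mean of X: xbar = 9.7143.
SXX = 403.4286.
For X = 20: h = 1/7 + (20 - 9.7143)^2/403.4286 = 0.4051.

0.4051


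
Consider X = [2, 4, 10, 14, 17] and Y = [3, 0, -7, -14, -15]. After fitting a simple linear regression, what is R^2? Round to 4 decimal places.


Fit the OLS line: b0 = 5.1961, b1 = -1.2549.
SSres = 4.1961.
SStot = 261.2000.
R^2 = 1 - 4.1961/261.2000 = 0.9839.

0.9839


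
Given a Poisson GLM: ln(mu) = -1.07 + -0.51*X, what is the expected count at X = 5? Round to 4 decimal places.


eta = -1.07 + -0.51 * 5 = -3.6200.
mu = exp(-3.6200) = 0.0268.

0.0268


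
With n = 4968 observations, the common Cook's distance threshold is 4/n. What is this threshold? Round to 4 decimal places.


The threshold is 4/n.
4/4968 = 0.0008.

0.0008


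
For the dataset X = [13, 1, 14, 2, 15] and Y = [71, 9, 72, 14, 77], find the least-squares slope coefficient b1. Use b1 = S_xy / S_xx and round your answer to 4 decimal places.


First compute the means: xbar = 9.0000, ybar = 48.6000.
Then S_xx = sum((xi - xbar)^2) = 190.0000.
S_xy = sum((xi - xbar)(yi - ybar)) = 936.0000.
b1 = S_xy / S_xx = 936.0000 / 190.0000 = 4.9263.

4.9263


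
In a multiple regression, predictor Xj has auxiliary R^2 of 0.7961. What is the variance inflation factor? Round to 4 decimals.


Using VIF = 1/(1 - R^2_j):
1 - 0.7961 = 0.2039.
VIF = 4.9044.

4.9044


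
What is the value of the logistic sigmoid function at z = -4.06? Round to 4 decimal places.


Compute exp(4.0600) = 57.9743.
Sigmoid = 1 / (1 + 57.9743) = 1 / 58.9743 = 0.0170.

0.0170


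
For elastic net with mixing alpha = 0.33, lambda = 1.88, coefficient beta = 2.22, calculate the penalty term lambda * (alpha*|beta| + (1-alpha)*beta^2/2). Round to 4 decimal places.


Compute:
L1 = 0.33 * 2.22 = 0.7326.
L2 = 0.67 * 2.22^2 / 2 = 1.6510.
Penalty = 1.88 * (0.7326 + 1.6510) = 4.4812.

4.4812


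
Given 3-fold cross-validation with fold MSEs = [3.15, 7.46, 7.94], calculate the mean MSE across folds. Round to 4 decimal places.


Total MSE across folds = 18.5500.
CV-MSE = 18.5500/3 = 6.1833.

6.1833


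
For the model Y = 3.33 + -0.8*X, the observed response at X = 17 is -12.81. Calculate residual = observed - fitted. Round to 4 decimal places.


Fitted value at X = 17 is yhat = 3.33 + -0.8*17 = -10.2700.
Residual = -12.81 - -10.2700 = -2.5400.

-2.5400


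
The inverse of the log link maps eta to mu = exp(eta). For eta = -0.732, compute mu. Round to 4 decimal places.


The inverse log link gives:
mu = exp(-0.732) = 0.4809.

0.4809


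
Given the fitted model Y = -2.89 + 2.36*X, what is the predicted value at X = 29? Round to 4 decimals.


Substitute X = 29 into the equation:
Y = -2.89 + 2.36 * 29 = -2.89 + 68.4400 = 65.5500.

65.5500


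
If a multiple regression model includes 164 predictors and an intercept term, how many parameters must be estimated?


Total coefficients = number of predictors + 1 (for the intercept).
= 164 + 1 = 165.

165


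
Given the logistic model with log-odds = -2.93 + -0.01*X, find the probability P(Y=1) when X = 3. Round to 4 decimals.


Linear predictor: z = -2.93 + -0.01 * 3 = -2.9600.
P = 1/(1 + exp(2.9600)) = 1/(1 + 19.2980) = 0.0493.

0.0493


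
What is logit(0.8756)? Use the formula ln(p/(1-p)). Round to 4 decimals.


1 - p = 0.1244.
p/(1-p) = 7.0386.
logit = ln(7.0386) = 1.9514.

1.9514


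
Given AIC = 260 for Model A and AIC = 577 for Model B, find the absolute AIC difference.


Compute |260 - 577| = 317.
Model A has the smaller AIC.

317


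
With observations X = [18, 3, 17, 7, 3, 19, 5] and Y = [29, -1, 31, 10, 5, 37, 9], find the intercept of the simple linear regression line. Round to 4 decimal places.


Compute b1 = 1.9811 from the OLS formula.
With xbar = 10.2857 and ybar = 17.1429, the intercept is:
b0 = 17.1429 - 1.9811 * 10.2857 = -3.2344.

-3.2344


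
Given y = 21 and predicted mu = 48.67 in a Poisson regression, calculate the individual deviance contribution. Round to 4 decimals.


Compute y*ln(y/mu) = 21*ln(21/48.67) = 21*-0.840540 = -17.651340.
y - mu = -27.67.
D = 2*(-17.651340 - (-27.67)) = 20.037320, which rounds to 20.0373.

20.0373


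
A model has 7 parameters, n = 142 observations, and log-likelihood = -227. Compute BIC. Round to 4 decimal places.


k * ln(n) = 7 * ln(142) = 7 * 4.955827 = 34.690789.
-2 * loglik = -2 * (-227) = 454.
BIC = 34.690789 + 454 = 488.690789, which rounds to 488.6908.

488.6908


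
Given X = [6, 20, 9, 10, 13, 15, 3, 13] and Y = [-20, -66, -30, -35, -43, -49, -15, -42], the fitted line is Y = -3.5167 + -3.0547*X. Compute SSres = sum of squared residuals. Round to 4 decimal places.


Compute predicted values, then residuals = yi - yhat_i.
Residuals: [1.8449, -1.3893, 1.0090, -0.9363, 0.2278, 0.3372, -2.3192, 1.2278].
SSres = sum(residual^2) = 14.2803.

14.2803


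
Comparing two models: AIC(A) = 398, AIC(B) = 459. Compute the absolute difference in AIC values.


Compute |398 - 459| = 61.
Model A has the smaller AIC.

61


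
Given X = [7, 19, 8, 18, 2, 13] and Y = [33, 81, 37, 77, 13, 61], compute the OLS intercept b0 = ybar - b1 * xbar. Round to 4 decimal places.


The slope is b1 = 4.0329.
Sample means are xbar = 11.1667 and ybar = 50.3333.
Intercept: b0 = 50.3333 - (4.0329)(11.1667) = 5.2992.

5.2992


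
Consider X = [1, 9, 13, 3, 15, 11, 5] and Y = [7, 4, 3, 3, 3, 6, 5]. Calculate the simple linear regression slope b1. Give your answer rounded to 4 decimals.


The sample means are xbar = 8.1429 and ybar = 4.4286.
Compute S_xx = 166.8571 and S_xy = -25.4286.
Slope b1 = S_xy / S_xx = -25.4286 / 166.8571 = -0.1524.

-0.1524


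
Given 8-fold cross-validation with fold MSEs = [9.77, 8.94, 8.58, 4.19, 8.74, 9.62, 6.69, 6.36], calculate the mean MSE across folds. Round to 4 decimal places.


Sum of fold MSEs = 62.8900.
Average = 62.8900 / 8 = 7.8613.

7.8613


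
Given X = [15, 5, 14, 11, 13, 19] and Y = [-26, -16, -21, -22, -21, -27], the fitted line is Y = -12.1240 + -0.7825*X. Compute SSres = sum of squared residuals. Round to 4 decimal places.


For each point, residual = actual - predicted.
Residuals: [-2.1385, 0.0365, 2.0790, -1.2685, 1.2965, -0.0085].
Sum of squared residuals = 12.1868.

12.1868


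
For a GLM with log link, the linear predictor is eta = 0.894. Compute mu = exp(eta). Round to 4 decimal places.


Apply the inverse link:
mu = e^0.894 = 2.4449.

2.4449


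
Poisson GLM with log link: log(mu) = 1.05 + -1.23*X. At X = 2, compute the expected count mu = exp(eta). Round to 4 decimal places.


Linear predictor: eta = 1.05 + (-1.23)(2) = -1.4100.
Expected count: mu = exp(-1.4100) = 0.2441.

0.2441


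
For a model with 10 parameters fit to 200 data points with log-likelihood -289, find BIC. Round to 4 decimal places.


Compute k*ln(n) = 10*ln(200) = 10*5.298317 = 52.983170.
Then -2*loglik = 578.
BIC = 52.983170 + 578 = 630.983170, which rounds to 630.9832.

630.9832


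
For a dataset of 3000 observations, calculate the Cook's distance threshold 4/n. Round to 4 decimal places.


Using the rule of thumb:
Threshold = 4 / 3000 = 0.0013.

0.0013


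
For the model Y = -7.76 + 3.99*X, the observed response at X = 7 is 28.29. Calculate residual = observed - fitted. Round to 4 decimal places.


Fitted value at X = 7 is yhat = -7.76 + 3.99*7 = 20.1700.
Residual = 28.29 - 20.1700 = 8.1200.

8.1200


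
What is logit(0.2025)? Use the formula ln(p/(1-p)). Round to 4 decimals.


Compute the odds: 0.2025/0.7975 = 0.2539.
Take the natural log: ln(0.2539) = -1.3707.

-1.3707


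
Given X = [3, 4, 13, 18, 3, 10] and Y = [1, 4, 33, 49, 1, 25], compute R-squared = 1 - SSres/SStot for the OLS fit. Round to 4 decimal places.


Fit the OLS line: b0 = -8.5116, b1 = 3.2171.
SSres = 2.2171.
SStot = 2004.8333.
R^2 = 1 - 2.2171/2004.8333 = 0.9989.

0.9989


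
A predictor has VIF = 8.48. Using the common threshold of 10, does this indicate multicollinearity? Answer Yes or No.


Compare VIF = 8.48 to the threshold of 10.
8.48 < 10, so the answer is No.

No


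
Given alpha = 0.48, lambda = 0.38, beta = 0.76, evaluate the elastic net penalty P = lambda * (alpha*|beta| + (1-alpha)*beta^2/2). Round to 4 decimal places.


L1 component = 0.48 * |0.76| = 0.3648.
L2 component = 0.52 * 0.76^2 / 2 = 0.1502.
Penalty = 0.38 * (0.3648 + 0.1502) = 0.38 * 0.5150 = 0.1957.

0.1957


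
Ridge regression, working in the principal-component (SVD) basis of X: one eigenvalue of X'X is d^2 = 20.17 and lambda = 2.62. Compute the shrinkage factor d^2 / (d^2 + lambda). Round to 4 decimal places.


Denominator = d^2 + lambda = 20.17 + 2.62 = 22.7900.
Shrinkage = 20.17 / 22.7900 = 0.8850.

0.8850


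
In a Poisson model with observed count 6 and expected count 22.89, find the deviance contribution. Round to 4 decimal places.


Compute y*ln(y/mu) = 6*ln(6/22.89) = 6*-1.338941 = -8.033646.
y - mu = -16.89.
D = 2*(-8.033646 - (-16.89)) = 17.712708, which rounds to 17.7127.

17.7127


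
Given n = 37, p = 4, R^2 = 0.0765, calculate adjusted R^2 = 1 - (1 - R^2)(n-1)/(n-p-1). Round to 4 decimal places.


Using the formula:
(1 - 0.0765) = 0.9235.
Multiply by 36/32: 0.9235 * 36 = 33.2460, then 33.2460 / 32 = 1.0389.
Adj R^2 = 1 - 1.0389 = -0.0389.

-0.0389


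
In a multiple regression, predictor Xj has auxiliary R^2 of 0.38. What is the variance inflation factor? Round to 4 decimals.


Denominator: 1 - 0.38 = 0.62.
VIF = 1 / 0.62 = 1.6129.

1.6129


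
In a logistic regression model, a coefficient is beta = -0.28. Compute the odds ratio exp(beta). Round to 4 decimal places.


Odds ratio = exp(beta) = exp(-0.28).
= 0.7558.

0.7558


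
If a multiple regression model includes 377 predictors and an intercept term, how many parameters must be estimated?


Each predictor gets one coefficient, plus one intercept.
Total parameters = 377 + 1 = 378.

378


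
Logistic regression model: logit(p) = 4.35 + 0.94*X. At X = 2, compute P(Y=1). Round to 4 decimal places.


Compute z = 4.35 + (0.94)(2) = 6.2300.
exp(-z) = 0.0020.
P = 1/(1 + 0.0020) = 0.9980.

0.9980


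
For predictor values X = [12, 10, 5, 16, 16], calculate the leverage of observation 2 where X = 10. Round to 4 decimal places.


n = 5, xbar = 11.8000.
SXX = sum((xi - xbar)^2) = 84.8000.
h = 1/5 + (10 - 11.8000)^2 / 84.8000 = 0.2382.

0.2382


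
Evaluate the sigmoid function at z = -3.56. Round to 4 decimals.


First, exp(3.5600) = 35.1632.
Then sigma(z) = 1/(1 + 35.1632) = 0.0277.

0.0277


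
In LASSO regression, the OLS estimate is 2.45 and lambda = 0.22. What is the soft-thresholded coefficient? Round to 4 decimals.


Absolute value: |2.45| = 2.45.
Compare to lambda = 0.22.
Since |beta| > lambda, coefficient = sign(beta)*(|beta| - lambda) = 2.2300.

2.2300


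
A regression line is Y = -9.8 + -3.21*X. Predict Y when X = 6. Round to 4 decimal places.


Predicted value:
Y = -9.8 + (-3.21)(6) = -9.8 + -19.2600 = -29.0600.

-29.0600


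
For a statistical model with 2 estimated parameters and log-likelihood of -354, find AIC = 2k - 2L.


AIC = 2k - 2*loglik = 2(2) - 2(-354).
= 4 + 708 = 712.

712


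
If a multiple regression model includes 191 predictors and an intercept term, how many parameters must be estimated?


Each predictor gets one coefficient, plus one intercept.
Total parameters = 191 + 1 = 192.

192


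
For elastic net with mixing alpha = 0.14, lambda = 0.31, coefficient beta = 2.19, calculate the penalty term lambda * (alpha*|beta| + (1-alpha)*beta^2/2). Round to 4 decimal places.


Compute:
L1 = 0.14 * 2.19 = 0.3066.
L2 = 0.86 * 2.19^2 / 2 = 2.0623.
Penalty = 0.31 * (0.3066 + 2.0623) = 0.7344.

0.7344


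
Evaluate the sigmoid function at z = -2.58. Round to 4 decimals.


Compute exp(2.5800) = 13.1971.
Sigmoid = 1 / (1 + 13.1971) = 1 / 14.1971 = 0.0704.

0.0704


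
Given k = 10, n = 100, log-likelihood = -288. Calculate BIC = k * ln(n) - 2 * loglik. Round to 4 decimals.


Compute k*ln(n) = 10*ln(100) = 10*4.605170 = 46.051700.
Then -2*loglik = 576.
BIC = 46.051700 + 576 = 622.051700, which rounds to 622.0517.

622.0517


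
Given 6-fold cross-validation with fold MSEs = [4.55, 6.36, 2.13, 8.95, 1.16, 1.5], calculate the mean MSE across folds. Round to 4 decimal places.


Sum of fold MSEs = 24.6500.
Average = 24.6500 / 6 = 4.1083.

4.1083


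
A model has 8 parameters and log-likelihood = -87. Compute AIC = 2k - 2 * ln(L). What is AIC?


AIC = 2k - 2*loglik = 2(8) - 2(-87).
= 16 + 174 = 190.

190


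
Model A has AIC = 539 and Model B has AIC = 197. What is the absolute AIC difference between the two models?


Compute |539 - 197| = 342.
Model B has the smaller AIC.

342


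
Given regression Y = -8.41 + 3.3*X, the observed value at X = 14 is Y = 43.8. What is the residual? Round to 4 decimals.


Predicted = -8.41 + 3.3 * 14 = 37.7900.
Residual = 43.8 - 37.7900 = 6.0100.

6.0100


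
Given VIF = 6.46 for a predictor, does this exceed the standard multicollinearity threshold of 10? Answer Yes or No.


Compare VIF = 6.46 to the threshold of 10.
6.46 < 10, so the answer is No.

No


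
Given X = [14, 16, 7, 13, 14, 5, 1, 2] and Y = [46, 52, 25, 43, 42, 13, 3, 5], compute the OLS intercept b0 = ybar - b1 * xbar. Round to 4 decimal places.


Compute b1 = 3.2863 from the OLS formula.
With xbar = 9.0000 and ybar = 28.6250, the intercept is:
b0 = 28.6250 - 3.2863 * 9.0000 = -0.9516.

-0.9516


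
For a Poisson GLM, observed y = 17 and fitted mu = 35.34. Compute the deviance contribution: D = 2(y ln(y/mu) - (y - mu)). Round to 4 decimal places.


y/mu = 17/35.34 = 0.481041 (approx.), and ln(17/35.34) = -0.731802.
y * ln(y/mu) = 17 * -0.731802 = -12.440634.
y - mu = -18.34.
D = 2 * (-12.440634 - -18.34) = 11.798732, which rounds to 11.7987.

11.7987


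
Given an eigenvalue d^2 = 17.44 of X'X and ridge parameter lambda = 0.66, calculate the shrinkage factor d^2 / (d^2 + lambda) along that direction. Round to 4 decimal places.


d^2 + lambda = 17.44 + 0.66 = 18.1000.
Shrinkage factor = 17.44/18.1000 = 0.9635.

0.9635


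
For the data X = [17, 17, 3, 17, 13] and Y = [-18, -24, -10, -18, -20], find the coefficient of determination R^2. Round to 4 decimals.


Fit the OLS line: b0 = -8.5326, b1 = -0.7065.
SSres = 30.5217.
SStot = 104.0000.
R^2 = 1 - 30.5217/104.0000 = 0.7065.

0.7065


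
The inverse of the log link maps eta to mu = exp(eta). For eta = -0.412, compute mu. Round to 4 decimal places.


The inverse log link gives:
mu = exp(-0.412) = 0.6623.

0.6623


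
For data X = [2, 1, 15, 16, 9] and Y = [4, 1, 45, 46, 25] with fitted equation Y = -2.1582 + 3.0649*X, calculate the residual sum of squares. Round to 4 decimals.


Compute predicted values, then residuals = yi - yhat_i.
Residuals: [0.0284, 0.0933, 1.1847, -0.8802, -0.4259].
SSres = sum(residual^2) = 2.3692.

2.3692


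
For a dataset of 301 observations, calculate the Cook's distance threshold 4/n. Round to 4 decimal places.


Using the rule of thumb:
Threshold = 4 / 301 = 0.0133.

0.0133


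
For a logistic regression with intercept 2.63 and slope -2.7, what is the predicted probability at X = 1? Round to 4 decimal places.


Compute z = 2.63 + (-2.7)(1) = -0.0700.
exp(-z) = 1.0725.
P = 1/(1 + 1.0725) = 0.4825.

0.4825


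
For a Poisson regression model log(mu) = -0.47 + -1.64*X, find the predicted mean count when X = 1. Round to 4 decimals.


Compute eta = -0.47 + -1.64 * 1 = -2.1100.
Apply inverse link: mu = e^-2.1100 = 0.1212.

0.1212


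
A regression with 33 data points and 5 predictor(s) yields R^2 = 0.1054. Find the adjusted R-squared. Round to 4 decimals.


Using the formula:
(1 - 0.1054) = 0.8946.
Multiply by 32/27: 0.8946 * 32 = 28.6272, then 28.6272 / 27 = 1.0603.
Adj R^2 = 1 - 1.0603 = -0.0603.

-0.0603


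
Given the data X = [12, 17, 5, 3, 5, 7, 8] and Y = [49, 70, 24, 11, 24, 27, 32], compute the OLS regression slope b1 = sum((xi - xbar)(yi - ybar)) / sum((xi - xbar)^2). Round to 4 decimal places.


First compute the means: xbar = 8.1429, ybar = 33.8571.
Then S_xx = sum((xi - xbar)^2) = 140.8571.
S_xy = sum((xi - xbar)(yi - ybar)) = 566.1429.
b1 = S_xy / S_xx = 566.1429 / 140.8571 = 4.0193.

4.0193


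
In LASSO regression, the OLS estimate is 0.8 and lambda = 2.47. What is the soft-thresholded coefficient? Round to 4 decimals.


Check: |0.8| = 0.8 vs lambda = 2.47.
Since |beta| <= lambda, the coefficient is set to 0.
Soft-thresholded coefficient = 0.0000.

0.0000


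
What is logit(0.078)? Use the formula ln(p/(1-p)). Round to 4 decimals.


Compute the odds: 0.078/0.922 = 0.0846.
Take the natural log: ln(0.0846) = -2.4698.

-2.4698


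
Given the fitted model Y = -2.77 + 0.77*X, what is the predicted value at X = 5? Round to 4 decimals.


Predicted value:
Y = -2.77 + (0.77)(5) = -2.77 + 3.8500 = 1.0800.

1.0800


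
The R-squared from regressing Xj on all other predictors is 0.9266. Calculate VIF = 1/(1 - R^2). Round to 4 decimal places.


VIF = 1 / (1 - 0.9266).
= 1 / 0.0734 = 13.6240.

13.6240


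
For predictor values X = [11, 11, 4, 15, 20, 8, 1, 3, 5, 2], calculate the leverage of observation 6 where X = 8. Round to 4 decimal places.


Compute xbar = 8.0000 with n = 10 observations.
SXX = 346.0000.
Leverage = 1/10 + (8 - 8.0000)^2/346.0000 = 0.1000.

0.1000


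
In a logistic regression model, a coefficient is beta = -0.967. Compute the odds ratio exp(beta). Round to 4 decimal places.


The odds ratio is computed as:
OR = e^(-0.967) = 0.3802.

0.3802


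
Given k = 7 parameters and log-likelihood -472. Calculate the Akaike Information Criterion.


Compute:
2k = 2*7 = 14.
-2*loglik = -2*(-472) = 944.
AIC = 14 + 944 = 958.

958


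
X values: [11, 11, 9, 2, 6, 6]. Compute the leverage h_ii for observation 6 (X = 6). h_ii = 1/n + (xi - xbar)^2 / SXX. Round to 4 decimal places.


n = 6, xbar = 7.5000.
SXX = sum((xi - xbar)^2) = 61.5000.
h = 1/6 + (6 - 7.5000)^2 / 61.5000 = 0.2033.

0.2033


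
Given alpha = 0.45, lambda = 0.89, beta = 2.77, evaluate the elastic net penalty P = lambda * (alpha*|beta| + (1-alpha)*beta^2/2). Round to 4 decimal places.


Compute:
L1 = 0.45 * 2.77 = 1.2465.
L2 = 0.55 * 2.77^2 / 2 = 2.1100.
Penalty = 0.89 * (1.2465 + 2.1100) = 2.9873.

2.9873


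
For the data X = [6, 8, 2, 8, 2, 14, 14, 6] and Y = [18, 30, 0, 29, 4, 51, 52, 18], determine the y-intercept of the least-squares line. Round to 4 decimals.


Compute b1 = 4.1533 from the OLS formula.
With xbar = 7.5000 and ybar = 25.2500, the intercept is:
b0 = 25.2500 - 4.1533 * 7.5000 = -5.9000.

-5.9000


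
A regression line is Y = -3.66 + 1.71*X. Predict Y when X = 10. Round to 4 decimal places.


Predicted value:
Y = -3.66 + (1.71)(10) = -3.66 + 17.1000 = 13.4400.

13.4400


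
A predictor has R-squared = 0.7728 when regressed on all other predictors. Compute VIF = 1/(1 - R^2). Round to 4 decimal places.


Denominator: 1 - 0.7728 = 0.2272.
VIF = 1 / 0.2272 = 4.4014.

4.4014


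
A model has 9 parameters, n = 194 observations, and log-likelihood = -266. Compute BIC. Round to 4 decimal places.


k * ln(n) = 9 * ln(194) = 9 * 5.267858 = 47.410722.
-2 * loglik = -2 * (-266) = 532.
BIC = 47.410722 + 532 = 579.410722, which rounds to 579.4107.

579.4107


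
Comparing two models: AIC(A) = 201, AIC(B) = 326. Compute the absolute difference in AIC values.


Compute |201 - 326| = 125.
Model A has the smaller AIC.

125


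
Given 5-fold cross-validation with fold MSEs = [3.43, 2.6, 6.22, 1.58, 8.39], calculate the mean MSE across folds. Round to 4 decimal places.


Total MSE across folds = 22.2200.
CV-MSE = 22.2200/5 = 4.4440.

4.4440


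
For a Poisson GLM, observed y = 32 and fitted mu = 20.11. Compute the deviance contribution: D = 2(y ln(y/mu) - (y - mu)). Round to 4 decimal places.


y/mu = 32/20.11 = 1.591248 (approx.), and ln(32/20.11) = 0.464519.
y * ln(y/mu) = 32 * 0.464519 = 14.864608.
y - mu = 11.89.
D = 2 * (14.864608 - 11.89) = 5.949216, which rounds to 5.9492.

5.9492


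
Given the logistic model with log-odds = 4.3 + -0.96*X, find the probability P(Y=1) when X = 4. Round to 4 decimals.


Compute z = 4.3 + (-0.96)(4) = 0.4600.
exp(-z) = 0.6313.
P = 1/(1 + 0.6313) = 0.6130.

0.6130


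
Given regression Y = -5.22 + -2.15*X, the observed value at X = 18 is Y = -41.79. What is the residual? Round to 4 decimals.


Fitted value at X = 18 is yhat = -5.22 + -2.15*18 = -43.9200.
Residual = -41.79 - -43.9200 = 2.1300.

2.1300


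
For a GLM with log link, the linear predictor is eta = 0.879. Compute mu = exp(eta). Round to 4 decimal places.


Apply the inverse link:
mu = e^0.879 = 2.4085.

2.4085


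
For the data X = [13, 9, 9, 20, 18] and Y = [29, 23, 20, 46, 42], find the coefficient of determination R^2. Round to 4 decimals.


After computing the OLS fit (b0=0.8560, b1=2.2568):
SSres = 6.4202, SStot = 530.0000.
R^2 = 1 - 6.4202/530.0000 = 0.9879.

0.9879


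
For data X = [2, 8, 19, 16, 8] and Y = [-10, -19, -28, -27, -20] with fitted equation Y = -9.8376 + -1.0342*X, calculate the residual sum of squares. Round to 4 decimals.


For each point, residual = actual - predicted.
Residuals: [1.9060, -0.8888, 1.4874, -0.6152, -1.8888].
Sum of squared residuals = 10.5812.

10.5812


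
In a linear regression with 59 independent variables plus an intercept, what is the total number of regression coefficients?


Each predictor gets one coefficient, plus one intercept.
Total parameters = 59 + 1 = 60.

60


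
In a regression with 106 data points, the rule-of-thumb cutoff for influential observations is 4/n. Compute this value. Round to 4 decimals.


Using the rule of thumb:
Threshold = 4 / 106 = 0.0377.

0.0377


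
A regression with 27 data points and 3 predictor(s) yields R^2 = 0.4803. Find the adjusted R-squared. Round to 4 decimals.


Using the formula:
(1 - 0.4803) = 0.5197.
Multiply by 26/23: 0.5197 * 26 = 13.5122, then 13.5122 / 23 = 0.5875.
Adj R^2 = 1 - 0.5875 = 0.4125.

0.4125


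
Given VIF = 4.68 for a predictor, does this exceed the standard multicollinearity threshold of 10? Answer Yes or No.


The threshold is 10.
VIF = 4.68 is < 10.
Multicollinearity indication: No.

No


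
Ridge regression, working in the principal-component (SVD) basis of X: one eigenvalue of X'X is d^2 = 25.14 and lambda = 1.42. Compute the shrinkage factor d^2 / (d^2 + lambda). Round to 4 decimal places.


Compute the denominator: 25.14 + 1.42 = 26.5600.
Shrinkage factor = 25.14 / 26.5600 = 0.9465.

0.9465


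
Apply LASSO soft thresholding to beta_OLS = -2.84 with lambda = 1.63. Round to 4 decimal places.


Absolute value: |-2.84| = 2.84.
Compare to lambda = 1.63.
Since |beta| > lambda, coefficient = sign(beta)*(|beta| - lambda) = -1.2100.

-1.2100


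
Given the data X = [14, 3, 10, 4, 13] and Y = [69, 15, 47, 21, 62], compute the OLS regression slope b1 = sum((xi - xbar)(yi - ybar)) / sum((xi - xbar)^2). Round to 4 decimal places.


The sample means are xbar = 8.8000 and ybar = 42.8000.
Compute S_xx = 102.8000 and S_xy = 487.8000.
Slope b1 = S_xy / S_xx = 487.8000 / 102.8000 = 4.7451.

4.7451


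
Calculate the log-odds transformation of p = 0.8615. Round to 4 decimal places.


The odds are p/(1-p) = 0.8615 / 0.1385 = 6.2202.
logit(p) = ln(6.2202) = 1.8278.

1.8278


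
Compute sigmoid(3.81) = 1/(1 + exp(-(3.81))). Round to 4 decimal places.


exp(-3.8100) = 0.0221.
1 + exp(-z) = 1.0221.
sigmoid = 1/1.0221 = 0.9783.

0.9783


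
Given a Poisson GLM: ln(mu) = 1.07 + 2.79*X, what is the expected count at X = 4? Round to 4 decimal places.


eta = 1.07 + 2.79 * 4 = 12.2300.
mu = exp(12.2300) = 204843.1821.

204843.1821


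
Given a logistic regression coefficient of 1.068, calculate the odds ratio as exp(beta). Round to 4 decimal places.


exp(1.068) = 2.9096.
So the odds ratio is 2.9096.

2.9096
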